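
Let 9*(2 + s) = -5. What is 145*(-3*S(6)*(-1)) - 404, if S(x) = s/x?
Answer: -10607/18 ≈ -589.28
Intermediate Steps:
s = -23/9 (s = -2 + (⅑)*(-5) = -2 - 5/9 = -23/9 ≈ -2.5556)
S(x) = -23/(9*x)
145*(-3*S(6)*(-1)) - 404 = 145*(-(-23)/(3*6)*(-1)) - 404 = 145*(-3*(-23/54)*(-1)) - 404 = 145*((23/18)*(-1)) - 404 = 145*(-23/18) - 404 = -3335/18 - 404 = -10607/18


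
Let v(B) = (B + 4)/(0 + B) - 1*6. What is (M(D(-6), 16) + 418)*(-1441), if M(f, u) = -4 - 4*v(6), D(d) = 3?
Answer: -1864654/3 ≈ -6.2155e+5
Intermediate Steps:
v(B) = -6 + (4 + B)/B (v(B) = (4 + B)/B - 6 = -6 + (4 + B)/B)
M(f, u) = 40/3 (M(f, u) = -4 - 4*(-5 + 4/6) = -4 - 4*(-5 + 4*(⅙)) = -4 - 4*(-5 + ⅔) = -4 - 4*(-13/3) = -4 + 52/3 = 40/3)
(M(D(-6), 16) + 418)*(-1441) = (40/3 + 418)*(-1441) = (1294/3)*(-1441) = -1864654/3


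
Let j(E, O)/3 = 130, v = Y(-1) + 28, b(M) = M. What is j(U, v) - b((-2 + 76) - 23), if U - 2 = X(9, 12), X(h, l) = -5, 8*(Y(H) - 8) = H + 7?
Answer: 339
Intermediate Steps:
Y(H) = 71/8 + H/8 (Y(H) = 8 + (H + 7)/8 = 8 + (7 + H)/8 = 8 + (7/8 + H/8) = 71/8 + H/8)
U = -3 (U = 2 - 5 = -3)
v = 147/4 (v = (71/8 + (⅛)*(-1)) + 28 = (71/8 - ⅛) + 28 = 35/4 + 28 = 147/4 ≈ 36.750)
j(E, O) = 390 (j(E, O) = 3*130 = 390)
j(U, v) - b((-2 + 76) - 23) = 390 - ((-2 + 76) - 23) = 390 - (74 - 23) = 390 - 1*51 = 390 - 51 = 339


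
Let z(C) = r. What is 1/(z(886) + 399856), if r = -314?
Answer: 1/399542 ≈ 2.5029e-6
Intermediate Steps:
z(C) = -314
1/(z(886) + 399856) = 1/(-314 + 399856) = 1/399542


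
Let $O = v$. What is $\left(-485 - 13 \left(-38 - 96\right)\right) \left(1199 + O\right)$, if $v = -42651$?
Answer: $-52105164$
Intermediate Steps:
$O = -42651$
$\left(-485 - 13 \left(-38 - 96\right)\right) \left(1199 + O\right) = \left(-485 - 13 \left(-38 - 96\right)\right) \left(1199 - 42651\right) = \left(-485 - -1742\right) \left(-41452\right) = \left(-485 + 1742\right) \left(-41452\right) = 1257 \left(-41452\right) = -52105164$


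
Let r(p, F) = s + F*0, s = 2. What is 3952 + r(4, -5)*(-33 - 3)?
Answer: 3880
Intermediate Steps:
r(p, F) = 2 (r(p, F) = 2 + F*0 = 2 + 0 = 2)
3952 + r(4, -5)*(-33 - 3) = 3952 + 2*(-33 - 3) = 3952 + 2*(-36) = 3952 - 72 = 3880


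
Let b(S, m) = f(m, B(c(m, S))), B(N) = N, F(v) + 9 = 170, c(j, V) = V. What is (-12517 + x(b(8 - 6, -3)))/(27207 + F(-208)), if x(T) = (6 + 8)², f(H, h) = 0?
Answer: -12321/27368 ≈ -0.45020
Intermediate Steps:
F(v) = 161 (F(v) = -9 + 170 = 161)
b(S, m) = 0
x(T) = 196 (x(T) = 14² = 196)
(-12517 + x(b(8 - 6, -3)))/(27207 + F(-208)) = (-12517 + 196)/(27207 + 161) = -12321/27368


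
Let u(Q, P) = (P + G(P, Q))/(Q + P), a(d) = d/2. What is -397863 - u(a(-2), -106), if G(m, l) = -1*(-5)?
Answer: -42571442/107 ≈ -3.9786e+5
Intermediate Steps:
a(d) = d/2 (a(d) = d*(½) = d/2)
G(m, l) = 5
u(Q, P) = (5 + P)/(P + Q) (u(Q, P) = (P + 5)/(Q + P) = (5 + P)/(P + Q))
-397863 - u(a(-2), -106) = -397863 - (5 - 106)/(-106 + (½)*(-2)) = -397863 - (-101)/(-106 - 1) = -397863 - (-101)/(-107) = -397863 - (-1)*(-101)/107 = -397863 - 1*101/107 = -397863 - 101/107 = -42571442/107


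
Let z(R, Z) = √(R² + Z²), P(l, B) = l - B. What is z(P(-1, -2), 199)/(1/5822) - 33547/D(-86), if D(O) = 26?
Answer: -33547/26 + 5822*√39602 ≈ 1.1573e+6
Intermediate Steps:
z(P(-1, -2), 199)/(1/5822) - 33547/D(-86) = √((-1 - 1*(-2))² + 199²)/(1/5822) - 33547/26 = √((-1 + 2)² + 39601)/(1/5822) - 33547*1/26 = √(1² + 39601)*5822 - 33547/26 = √(1 + 39601)*5822 - 33547/26 = √39602*5822 - 33547/26 = 5822*√39602 - 33547/26 = -33547/26 + 5822*√39602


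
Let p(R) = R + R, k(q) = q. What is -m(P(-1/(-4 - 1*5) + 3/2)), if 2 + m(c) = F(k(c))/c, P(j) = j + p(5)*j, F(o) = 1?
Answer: 620/319 ≈ 1.9436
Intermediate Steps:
p(R) = 2*R
P(j) = 11*j (P(j) = j + (2*5)*j = j + 10*j = 11*j)
m(c) = -2 + 1/c
-m(P(-1/(-4 - 1*5) + 3/2)) = -(-2 + 1/(11*(-1/(-4 - 1*5) + 3/2))) = -(-2 + 1/(11*(-1/(-4 - 5) + 3*(½)))) = -(-2 + 1/(11*(-1/(-9) + 3/2))) = -(-2 + 1/(11*(-1*(-⅑) + 3/2))) = -(-2 + 1/(11*(⅑ + 3/2))) = -(-2 + 1/(11*(29/18))) = -(-2 + 1/(319/18)) = -(-2 + 18/319) = -1*(-620/319) = 620/319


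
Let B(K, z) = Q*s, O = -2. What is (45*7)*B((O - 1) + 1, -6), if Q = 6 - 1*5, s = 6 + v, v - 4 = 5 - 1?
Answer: 4410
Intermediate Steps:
v = 8 (v = 4 + (5 - 1) = 4 + 4 = 8)
s = 14 (s = 6 + 8 = 14)
Q = 1 (Q = 6 - 5 = 1)
B(K, z) = 14 (B(K, z) = 1*14 = 14)
(45*7)*B((O - 1) + 1, -6) = (45*7)*14 = 315*14 = 4410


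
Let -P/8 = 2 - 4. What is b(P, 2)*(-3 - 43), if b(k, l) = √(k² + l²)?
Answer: -92*√65 ≈ -741.73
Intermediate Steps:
P = 16 (P = -8*(2 - 4) = -8*(-2) = 16)
b(P, 2)*(-3 - 43) = √(16² + 2²)*(-3 - 43) = √(256 + 4)*(-46) = √260*(-46) = (2*√65)*(-46) = -92*√65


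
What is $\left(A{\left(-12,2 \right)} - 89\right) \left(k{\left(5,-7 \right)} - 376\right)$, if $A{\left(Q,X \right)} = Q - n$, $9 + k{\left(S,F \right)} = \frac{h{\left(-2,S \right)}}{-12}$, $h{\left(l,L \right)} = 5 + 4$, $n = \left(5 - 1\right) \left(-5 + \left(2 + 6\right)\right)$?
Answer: $\frac{174359}{4} \approx 43590.0$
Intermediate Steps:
$n = 12$ ($n = 4 \left(-5 + 8\right) = 4 \cdot 3 = 12$)
$h{\left(l,L \right)} = 9$
$k{\left(S,F \right)} = - \frac{39}{4}$ ($k{\left(S,F \right)} = -9 + \frac{9}{-12} = -9 + 9 \left(- \frac{1}{12}\right) = -9 - \frac{3}{4} = - \frac{39}{4}$)
$A{\left(Q,X \right)} = -12 + Q$ ($A{\left(Q,X \right)} = Q - 12 = -12 + Q$)
$\left(A{\left(-12,2 \right)} - 89\right) \left(k{\left(5,-7 \right)} - 376\right) = \left(\left(-12 - 12\right) - 89\right) \left(- \frac{39}{4} - 376\right) = \left(-24 - 89\right) \left(- \frac{1543}{4}\right) = \left(-113\right) \left(- \frac{1543}{4}\right) = \frac{174359}{4}$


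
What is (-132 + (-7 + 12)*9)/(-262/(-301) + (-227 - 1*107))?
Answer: 8729/33424 ≈ 0.26116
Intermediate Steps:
(-132 + (-7 + 12)*9)/(-262/(-301) + (-227 - 1*107)) = (-132 + 5*9)/(-262*(-1/301) + (-227 - 107)) = (-132 + 45)/(262/301 - 334) = -87/(-100272/301) = -87*(-301/100272) = 8729/33424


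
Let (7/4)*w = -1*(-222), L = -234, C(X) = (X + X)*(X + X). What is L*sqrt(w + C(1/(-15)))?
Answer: -156*sqrt(349699)/35 ≈ -2635.7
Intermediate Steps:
C(X) = 4*X**2 (C(X) = (2*X)*(2*X) = 4*X**2)
w = 888/7 (w = 4*(-1*(-222))/7 = (4/7)*222 = 888/7 ≈ 126.86)
L*sqrt(w + C(1/(-15))) = -234*sqrt(888/7 + 4*(1/(-15))**2) = -234*sqrt(888/7 + 4*(-1/15)**2) = -234*sqrt(888/7 + 4*(1/225)) = -234*sqrt(888/7 + 4/225) = -156*sqrt(349699)/35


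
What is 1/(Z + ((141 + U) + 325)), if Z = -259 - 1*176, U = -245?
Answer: -1/214 ≈ -0.0046729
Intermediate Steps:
Z = -435 (Z = -259 - 176 = -435)
1/(Z + ((141 + U) + 325)) = 1/(-435 + ((141 - 245) + 325)) = 1/(-435 + (-104 + 325)) = 1/(-435 + 221) = 1/(-214) = -1/214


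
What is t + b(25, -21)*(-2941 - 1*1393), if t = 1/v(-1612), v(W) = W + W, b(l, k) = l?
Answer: -349320401/3224 ≈ -1.0835e+5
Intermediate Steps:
v(W) = 2*W
t = -1/3224 (t = 1/(2*(-1612)) = 1/(-3224) = -1/3224 ≈ -0.00031017)
t + b(25, -21)*(-2941 - 1*1393) = -1/3224 + 25*(-2941 - 1*1393) = -1/3224 + 25*(-2941 - 1393) = -1/3224 + 25*(-4334) = -1/3224 - 108350 = -349320401/3224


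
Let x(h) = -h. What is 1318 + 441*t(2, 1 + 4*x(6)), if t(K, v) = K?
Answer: 2200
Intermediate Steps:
1318 + 441*t(2, 1 + 4*x(6)) = 1318 + 441*2 = 1318 + 882 = 2200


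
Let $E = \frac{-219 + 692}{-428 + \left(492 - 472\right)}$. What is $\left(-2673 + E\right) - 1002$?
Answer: $- \frac{1499873}{408} \approx -3676.2$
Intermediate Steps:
$E = - \frac{473}{408}$ ($E = \frac{473}{-428 + \left(492 - 472\right)} = \frac{473}{-428 + 20} = \frac{473}{-408} = 473 \left(- \frac{1}{408}\right) = - \frac{473}{408} \approx -1.1593$)
$\left(-2673 + E\right) - 1002 = \left(-2673 - \frac{473}{408}\right) - 1002 = - \frac{1091057}{408} - 1002 = - \frac{1499873}{408}$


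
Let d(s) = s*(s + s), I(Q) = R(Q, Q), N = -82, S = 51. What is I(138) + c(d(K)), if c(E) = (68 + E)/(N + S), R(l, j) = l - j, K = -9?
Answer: -230/31 ≈ -7.4194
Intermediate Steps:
I(Q) = 0 (I(Q) = Q - Q = 0)
d(s) = 2*s**2 (d(s) = s*(2*s) = 2*s**2)
c(E) = -68/31 - E/31 (c(E) = (68 + E)/(-82 + 51) = (68 + E)/(-31) = (68 + E)*(-1/31) = -68/31 - E/31)
I(138) + c(d(K)) = 0 + (-68/31 - 2*(-9)**2/31) = 0 + (-68/31 - 2*81/31) = 0 + (-68/31 - 1/31*162) = 0 + (-68/31 - 162/31) = 0 - 230/31 = -230/31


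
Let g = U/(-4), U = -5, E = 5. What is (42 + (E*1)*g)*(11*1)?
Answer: 2123/4 ≈ 530.75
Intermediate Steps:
g = 5/4 (g = -5/(-4) = -5*(-¼) = 5/4 ≈ 1.2500)
(42 + (E*1)*g)*(11*1) = (42 + (5*1)*(5/4))*(11*1) = (42 + 5*(5/4))*11 = (42 + 25/4)*11 = (193/4)*11 = 2123/4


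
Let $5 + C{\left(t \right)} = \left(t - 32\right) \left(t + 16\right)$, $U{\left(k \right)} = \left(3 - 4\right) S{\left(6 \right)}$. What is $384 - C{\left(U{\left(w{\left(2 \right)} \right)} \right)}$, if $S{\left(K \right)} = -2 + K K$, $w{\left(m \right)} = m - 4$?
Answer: $-799$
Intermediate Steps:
$w{\left(m \right)} = -4 + m$ ($w{\left(m \right)} = m - 4 = -4 + m$)
$S{\left(K \right)} = -2 + K^{2}$
$U{\left(k \right)} = -34$ ($U{\left(k \right)} = \left(3 - 4\right) \left(-2 + 6^{2}\right) = - (-2 + 36) = \left(-1\right) 34 = -34$)
$C{\left(t \right)} = -5 + \left(-32 + t\right) \left(16 + t\right)$ ($C{\left(t \right)} = -5 + \left(t - 32\right) \left(t + 16\right) = -5 + \left(-32 + t\right) \left(16 + t\right)$)
$384 - C{\left(U{\left(w{\left(2 \right)} \right)} \right)} = 384 - \left(-517 + \left(-34\right)^{2} - -544\right) = 384 - \left(-517 + 1156 + 544\right) = 384 - 1183 = -799$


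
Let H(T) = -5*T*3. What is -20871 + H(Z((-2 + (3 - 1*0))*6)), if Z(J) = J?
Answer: -20961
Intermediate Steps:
H(T) = -15*T
-20871 + H(Z((-2 + (3 - 1*0))*6)) = -20871 - 15*(-2 + (3 - 1*0))*6 = -20871 - 15*(-2 + (3 + 0))*6 = -20871 - 15*(-2 + 3)*6 = -20871 - 15*6 = -20871 - 90 = -20961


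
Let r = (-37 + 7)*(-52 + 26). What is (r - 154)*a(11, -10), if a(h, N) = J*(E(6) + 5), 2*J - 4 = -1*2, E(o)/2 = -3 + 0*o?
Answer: -626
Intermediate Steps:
r = 780 (r = -30*(-26) = 780)
E(o) = -6 (E(o) = 2*(-3 + 0*o) = 2*(-3 + 0) = 2*(-3) = -6)
J = 1 (J = 2 + (-1*2)/2 = 2 + (½)*(-2) = 2 - 1 = 1)
a(h, N) = -1 (a(h, N) = 1*(-6 + 5) = 1*(-1) = -1)
(r - 154)*a(11, -10) = (780 - 154)*(-1) = 626*(-1) = -626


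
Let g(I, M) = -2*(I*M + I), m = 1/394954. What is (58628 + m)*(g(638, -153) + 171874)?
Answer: 4235416933088169/197477 ≈ 2.1448e+10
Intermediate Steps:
m = 1/394954 ≈ 2.5319e-6
g(I, M) = -2*I - 2*I*M (g(I, M) = -2*(I + I*M) = -2*I - 2*I*M)
(58628 + m)*(g(638, -153) + 171874) = (58628 + 1/394954)*(-2*638*(1 - 153) + 171874) = 23155363113*(-2*638*(-152) + 171874)/394954 = 23155363113*(193952 + 171874)/394954 = (23155363113/394954)*365826 = 4235416933088169/197477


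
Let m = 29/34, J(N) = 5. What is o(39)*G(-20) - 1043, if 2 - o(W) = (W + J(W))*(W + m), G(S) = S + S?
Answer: 1173309/17 ≈ 69018.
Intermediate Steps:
m = 29/34 (m = 29*(1/34) = 29/34 ≈ 0.85294)
G(S) = 2*S
o(W) = 2 - (5 + W)*(29/34 + W) (o(W) = 2 - (W + 5)*(W + 29/34) = 2 - (5 + W)*(29/34 + W))
o(39)*G(-20) - 1043 = (-77/34 - 1*39² - 199/34*39)*(2*(-20)) - 1043 = (-77/34 - 1*1521 - 7761/34)*(-40) - 1043 = (-77/34 - 1521 - 7761/34)*(-40) - 1043 = -29776/17*(-40) - 1043 = 1191040/17 - 1043 = 1173309/17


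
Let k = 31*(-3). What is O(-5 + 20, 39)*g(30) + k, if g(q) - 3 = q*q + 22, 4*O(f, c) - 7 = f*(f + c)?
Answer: 755353/4 ≈ 1.8884e+5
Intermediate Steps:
O(f, c) = 7/4 + f*(c + f)/4 (O(f, c) = 7/4 + (f*(f + c))/4 = 7/4 + (f*(c + f))/4 = 7/4 + f*(c + f)/4)
g(q) = 25 + q**2 (g(q) = 3 + (q*q + 22) = 3 + (q**2 + 22) = 3 + (22 + q**2) = 25 + q**2)
k = -93
O(-5 + 20, 39)*g(30) + k = (7/4 + (-5 + 20)**2/4 + (1/4)*39*(-5 + 20))*(25 + 30**2) - 93 = (7/4 + (1/4)*15**2 + (1/4)*39*15)*(25 + 900) - 93 = (7/4 + (1/4)*225 + 585/4)*925 - 93 = (7/4 + 225/4 + 585/4)*925 - 93 = (817/4)*925 - 93 = 755725/4 - 93 = 755353/4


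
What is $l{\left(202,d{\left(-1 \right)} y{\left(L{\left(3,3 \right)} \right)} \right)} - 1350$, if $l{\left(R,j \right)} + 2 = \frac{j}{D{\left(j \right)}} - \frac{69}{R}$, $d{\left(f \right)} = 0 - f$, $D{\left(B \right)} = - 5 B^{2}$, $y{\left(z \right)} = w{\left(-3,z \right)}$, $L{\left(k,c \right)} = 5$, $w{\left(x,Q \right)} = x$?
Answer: $- \frac{4097393}{3030} \approx -1352.3$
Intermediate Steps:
$y{\left(z \right)} = -3$
$d{\left(f \right)} = - f$
$l{\left(R,j \right)} = -2 - \frac{69}{R} - \frac{1}{5 j}$ ($l{\left(R,j \right)} = -2 + \left(\frac{j}{\left(-5\right) j^{2}} - \frac{69}{R}\right) = -2 + \left(j \left(- \frac{1}{5 j^{2}}\right) - \frac{69}{R}\right) = -2 - \left(\frac{69}{R} + \frac{1}{5 j}\right) = -2 - \frac{69}{R} - \frac{1}{5 j}$)
$l{\left(202,d{\left(-1 \right)} y{\left(L{\left(3,3 \right)} \right)} \right)} - 1350 = \left(-2 - \frac{69}{202} - \frac{1}{5 \left(-1\right) \left(-1\right) \left(-3\right)}\right) - 1350 = \left(-2 - \frac{69}{202} - \frac{1}{5 \cdot 1 \left(-3\right)}\right) - 1350 = \left(-2 - \frac{69}{202} - \frac{1}{5 \left(-3\right)}\right) - 1350 = \left(-2 - \frac{69}{202} - - \frac{1}{15}\right) - 1350 = \left(-2 - \frac{69}{202} + \frac{1}{15}\right) - 1350 = - \frac{6893}{3030} - 1350 = - \frac{4097393}{3030}$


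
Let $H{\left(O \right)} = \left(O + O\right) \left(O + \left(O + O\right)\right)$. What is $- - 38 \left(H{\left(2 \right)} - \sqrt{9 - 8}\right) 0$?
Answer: $0$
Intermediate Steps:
$H{\left(O \right)} = 6 O^{2}$ ($H{\left(O \right)} = 2 O \left(O + 2 O\right) = 2 O 3 O = 6 O^{2}$)
$- - 38 \left(H{\left(2 \right)} - \sqrt{9 - 8}\right) 0 = - - 38 \left(6 \cdot 2^{2} - \sqrt{9 - 8}\right) 0 = - - 38 \left(6 \cdot 4 - \sqrt{1}\right) 0 = - - 38 \left(24 - 1\right) 0 = - \left(-38\right) 23 \cdot 0 = - \left(-874\right) 0 = \left(-1\right) 0 = 0$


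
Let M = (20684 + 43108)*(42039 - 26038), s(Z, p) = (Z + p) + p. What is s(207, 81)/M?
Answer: 41/113415088 ≈ 3.6150e-7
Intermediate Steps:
s(Z, p) = Z + 2*p
M = 1020735792 (M = 63792*16001 = 1020735792)
s(207, 81)/M = (207 + 2*81)/1020735792 = (207 + 162)*(1/1020735792) = 369*(1/1020735792) = 41/113415088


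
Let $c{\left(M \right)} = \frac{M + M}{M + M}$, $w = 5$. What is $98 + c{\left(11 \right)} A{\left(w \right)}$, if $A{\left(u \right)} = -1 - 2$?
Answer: $95$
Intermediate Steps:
$c{\left(M \right)} = 1$ ($c{\left(M \right)} = \frac{2 M}{2 M} = 2 M \frac{1}{2 M} = 1$)
$A{\left(u \right)} = -3$ ($A{\left(u \right)} = -1 - 2 = -3$)
$98 + c{\left(11 \right)} A{\left(w \right)} = 98 + 1 \left(-3\right) = 98 - 3 = 95$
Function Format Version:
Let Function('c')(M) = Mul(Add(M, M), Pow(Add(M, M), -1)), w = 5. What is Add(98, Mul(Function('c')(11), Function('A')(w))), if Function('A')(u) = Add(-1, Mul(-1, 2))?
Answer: 95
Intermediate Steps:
Function('c')(M) = 1 (Function('c')(M) = Mul(Mul(2, M), Pow(Mul(2, M), -1)) = Mul(Mul(2, M), Mul(Rational(1, 2), Pow(M, -1))) = 1)
Function('A')(u) = -3 (Function('A')(u) = Add(-1, -2) = -3)
Add(98, Mul(Function('c')(11), Function('A')(w))) = Add(98, Mul(1, -3)) = Add(98, -3) = 95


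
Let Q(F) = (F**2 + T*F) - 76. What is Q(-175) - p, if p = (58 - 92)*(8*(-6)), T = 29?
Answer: 23842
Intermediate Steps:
Q(F) = -76 + F**2 + 29*F (Q(F) = (F**2 + 29*F) - 76 = -76 + F**2 + 29*F)
p = 1632 (p = -34*(-48) = 1632)
Q(-175) - p = (-76 + (-175)**2 + 29*(-175)) - 1*1632 = (-76 + 30625 - 5075) - 1632 = 25474 - 1632 = 23842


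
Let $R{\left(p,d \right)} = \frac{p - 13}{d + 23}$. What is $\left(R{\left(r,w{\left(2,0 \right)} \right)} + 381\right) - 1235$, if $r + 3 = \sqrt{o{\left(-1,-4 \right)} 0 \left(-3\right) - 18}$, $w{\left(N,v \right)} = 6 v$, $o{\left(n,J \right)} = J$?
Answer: $- \frac{19658}{23} + \frac{3 i \sqrt{2}}{23} \approx -854.7 + 0.18446 i$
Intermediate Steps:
$r = -3 + 3 i \sqrt{2}$ ($r = -3 + \sqrt{\left(-4\right) 0 \left(-3\right) - 18} = -3 + \sqrt{0 \left(-3\right) - 18} = -3 + \sqrt{0 - 18} = -3 + \sqrt{-18} = -3 + 3 i \sqrt{2} \approx -3.0 + 4.2426 i$)
$R{\left(p,d \right)} = \frac{-13 + p}{23 + d}$
$\left(R{\left(r,w{\left(2,0 \right)} \right)} + 381\right) - 1235 = \left(\frac{-13 - \left(3 - 3 i \sqrt{2}\right)}{23 + 6 \cdot 0} + 381\right) - 1235 = \left(\frac{-16 + 3 i \sqrt{2}}{23 + 0} + 381\right) - 1235 = \left(\frac{-16 + 3 i \sqrt{2}}{23} + 381\right) - 1235 = \left(\left(- \frac{16}{23} + \frac{3 i \sqrt{2}}{23}\right) + 381\right) - 1235 = \left(\frac{8747}{23} + \frac{3 i \sqrt{2}}{23}\right) - 1235 = - \frac{19658}{23} + \frac{3 i \sqrt{2}}{23}$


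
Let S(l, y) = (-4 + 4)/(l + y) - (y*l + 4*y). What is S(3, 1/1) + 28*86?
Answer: 2401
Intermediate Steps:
S(l, y) = -4*y - l*y (S(l, y) = 0/(l + y) - (l*y + 4*y) = 0 - (4*y + l*y) = 0 + (-4*y - l*y) = -4*y - l*y)
S(3, 1/1) + 28*86 = -1*(4 + 3)/1 + 28*86 = -1*1*7 + 2408 = -7 + 2408 = 2401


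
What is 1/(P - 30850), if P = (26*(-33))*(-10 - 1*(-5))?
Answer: -1/26560 ≈ -3.7651e-5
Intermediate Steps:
P = 4290 (P = -858*(-10 + 5) = -858*(-5) = 4290)
1/(P - 30850) = 1/(4290 - 30850) = 1/(-26560) = -1/26560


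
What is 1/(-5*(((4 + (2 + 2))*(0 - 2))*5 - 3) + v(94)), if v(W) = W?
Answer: 1/509 ≈ 0.0019646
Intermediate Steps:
1/(-5*(((4 + (2 + 2))*(0 - 2))*5 - 3) + v(94)) = 1/(-5*(((4 + (2 + 2))*(0 - 2))*5 - 3) + 94) = 1/(-5*(((4 + 4)*(-2))*5 - 3) + 94) = 1/(-5*((8*(-2))*5 - 3) + 94) = 1/(-5*(-16*5 - 3) + 94) = 1/(-5*(-80 - 3) + 94) = 1/(-5*(-83) + 94) = 1/(415 + 94) = 1/509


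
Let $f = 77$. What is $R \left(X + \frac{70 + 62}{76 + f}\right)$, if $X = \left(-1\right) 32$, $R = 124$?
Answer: $- \frac{196912}{51} \approx -3861.0$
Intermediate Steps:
$X = -32$
$R \left(X + \frac{70 + 62}{76 + f}\right) = 124 \left(-32 + \frac{70 + 62}{76 + 77}\right) = 124 \left(-32 + \frac{132}{153}\right) = 124 \left(-32 + 132 \cdot \frac{1}{153}\right) = 124 \left(-32 + \frac{44}{51}\right) = 124 \left(- \frac{1588}{51}\right) = - \frac{196912}{51}$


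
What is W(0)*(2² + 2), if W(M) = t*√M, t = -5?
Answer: 0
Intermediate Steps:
W(M) = -5*√M
W(0)*(2² + 2) = (-5*√0)*(2² + 2) = (-5*0)*(4 + 2) = 0*6 = 0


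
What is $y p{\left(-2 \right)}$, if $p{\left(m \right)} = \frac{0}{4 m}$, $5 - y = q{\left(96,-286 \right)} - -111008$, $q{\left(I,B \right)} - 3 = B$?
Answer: $0$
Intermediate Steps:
$q{\left(I,B \right)} = 3 + B$
$y = -110720$ ($y = 5 - \left(\left(3 - 286\right) - -111008\right) = 5 - \left(-283 + 111008\right) = 5 - 110725 = -110720$)
$p{\left(m \right)} = 0$ ($p{\left(m \right)} = 0 \frac{1}{4 m} = 0$)
$y p{\left(-2 \right)} = \left(-110720\right) 0 = 0$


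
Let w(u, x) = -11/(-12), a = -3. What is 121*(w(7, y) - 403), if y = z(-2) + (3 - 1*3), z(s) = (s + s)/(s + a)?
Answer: -583825/12 ≈ -48652.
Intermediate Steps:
z(s) = 2*s/(-3 + s) (z(s) = (s + s)/(s - 3) = (2*s)/(-3 + s) = 2*s/(-3 + s))
y = ⅘ (y = 2*(-2)/(-3 - 2) + (3 - 1*3) = 2*(-2)/(-5) + (3 - 3) = 2*(-2)*(-⅕) + 0 = ⅘ + 0 = ⅘ ≈ 0.80000)
w(u, x) = 11/12 (w(u, x) = -11*(-1/12) = 11/12)
121*(w(7, y) - 403) = 121*(11/12 - 403) = 121*(-4825/12) = -583825/12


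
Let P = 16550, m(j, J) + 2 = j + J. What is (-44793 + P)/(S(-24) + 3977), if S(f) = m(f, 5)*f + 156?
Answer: -28243/4637 ≈ -6.0908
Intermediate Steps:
m(j, J) = -2 + J + j (m(j, J) = -2 + (j + J) = -2 + (J + j) = -2 + J + j)
S(f) = 156 + f*(3 + f) (S(f) = (-2 + 5 + f)*f + 156 = (3 + f)*f + 156 = f*(3 + f) + 156 = 156 + f*(3 + f))
(-44793 + P)/(S(-24) + 3977) = (-44793 + 16550)/((156 - 24*(3 - 24)) + 3977) = -28243/((156 - 24*(-21)) + 3977) = -28243/((156 + 504) + 3977) = -28243/(660 + 3977) = -28243/4637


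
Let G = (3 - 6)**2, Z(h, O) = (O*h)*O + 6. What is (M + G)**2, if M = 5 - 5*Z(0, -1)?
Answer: 256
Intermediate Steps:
Z(h, O) = 6 + h*O**2 (Z(h, O) = h*O**2 + 6 = 6 + h*O**2)
M = -25 (M = 5 - 5*(6 + 0*(-1)**2) = 5 - 5*(6 + 0*1) = 5 - 5*(6 + 0) = 5 - 5*6 = 5 - 30 = -25)
G = 9 (G = (-3)**2 = 9)
(M + G)**2 = (-25 + 9)**2 = (-16)**2 = 256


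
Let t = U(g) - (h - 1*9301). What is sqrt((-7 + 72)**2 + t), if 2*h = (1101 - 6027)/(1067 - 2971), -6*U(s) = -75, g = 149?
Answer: sqrt(3067206079)/476 ≈ 116.35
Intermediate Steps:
U(s) = 25/2 (U(s) = -1/6*(-75) = 25/2)
h = 2463/1904 (h = ((1101 - 6027)/(1067 - 2971))/2 = (-4926/(-1904))/2 = (-4926*(-1/1904))/2 = (1/2)*(2463/952) = 2463/1904 ≈ 1.2936)
t = 17730441/1904 (t = 25/2 - (2463/1904 - 1*9301) = 25/2 - (2463/1904 - 9301) = 25/2 - 1*(-17706641/1904) = 25/2 + 17706641/1904 = 17730441/1904 ≈ 9312.2)
sqrt((-7 + 72)**2 + t) = sqrt((-7 + 72)**2 + 17730441/1904) = sqrt(65**2 + 17730441/1904) = sqrt(4225 + 17730441/1904) = sqrt(25774841/1904) = sqrt(3067206079)/476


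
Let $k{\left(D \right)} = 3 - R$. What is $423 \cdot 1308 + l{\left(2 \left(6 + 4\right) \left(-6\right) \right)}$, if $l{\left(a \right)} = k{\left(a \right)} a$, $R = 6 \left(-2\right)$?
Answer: $551484$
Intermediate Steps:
$R = -12$
$k{\left(D \right)} = 15$ ($k{\left(D \right)} = 3 - -12 = 3 + 12 = 15$)
$l{\left(a \right)} = 15 a$
$423 \cdot 1308 + l{\left(2 \left(6 + 4\right) \left(-6\right) \right)} = 423 \cdot 1308 + 15 \cdot 2 \left(6 + 4\right) \left(-6\right) = 553284 + 15 \cdot 2 \cdot 10 \left(-6\right) = 553284 + 15 \cdot 20 \left(-6\right) = 553284 + 15 \left(-120\right) = 553284 - 1800 = 551484$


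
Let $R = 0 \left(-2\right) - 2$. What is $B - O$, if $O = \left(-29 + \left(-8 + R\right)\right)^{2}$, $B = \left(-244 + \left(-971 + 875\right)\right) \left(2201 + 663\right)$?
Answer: $-975281$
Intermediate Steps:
$R = -2$ ($R = 0 - 2 = -2$)
$B = -973760$ ($B = \left(-244 - 96\right) 2864 = \left(-340\right) 2864 = -973760$)
$O = 1521$ ($O = \left(-29 - 10\right)^{2} = \left(-39\right)^{2} = 1521$)
$B - O = -973760 - 1521 = -975281$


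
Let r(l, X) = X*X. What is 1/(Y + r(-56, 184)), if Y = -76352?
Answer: -1/42496 ≈ -2.3532e-5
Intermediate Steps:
r(l, X) = X²
1/(Y + r(-56, 184)) = 1/(-76352 + 184²) = 1/(-76352 + 33856) = 1/(-42496) = -1/42496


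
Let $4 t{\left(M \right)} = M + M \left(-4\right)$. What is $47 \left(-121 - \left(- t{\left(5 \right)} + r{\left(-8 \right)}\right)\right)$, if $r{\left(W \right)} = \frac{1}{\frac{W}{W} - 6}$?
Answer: $- \frac{117077}{20} \approx -5853.9$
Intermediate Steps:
$t{\left(M \right)} = - \frac{3 M}{4}$ ($t{\left(M \right)} = \frac{M + M \left(-4\right)}{4} = \frac{M - 4 M}{4} = \frac{\left(-3\right) M}{4} = - \frac{3 M}{4}$)
$r{\left(W \right)} = - \frac{1}{5}$ ($r{\left(W \right)} = \frac{1}{1 - 6} = \frac{1}{-5} = - \frac{1}{5}$)
$47 \left(-121 - \left(- t{\left(5 \right)} + r{\left(-8 \right)}\right)\right) = 47 \left(-121 - \frac{71}{20}\right) = 47 \left(- \frac{2491}{20}\right) = - \frac{117077}{20}$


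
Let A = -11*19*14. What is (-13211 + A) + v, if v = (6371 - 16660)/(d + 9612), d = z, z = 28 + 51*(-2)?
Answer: -153924995/9538 ≈ -16138.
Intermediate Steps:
A = -2926 (A = -209*14 = -2926)
z = -74 (z = 28 - 102 = -74)
d = -74
v = -10289/9538 (v = (6371 - 16660)/(-74 + 9612) = -10289/9538 ≈ -1.0787)
(-13211 + A) + v = (-13211 - 2926) - 10289/9538 = -16137 - 10289/9538 = -153924995/9538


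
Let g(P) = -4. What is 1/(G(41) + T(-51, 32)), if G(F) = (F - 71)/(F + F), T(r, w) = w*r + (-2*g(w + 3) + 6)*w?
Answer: -41/48559 ≈ -0.00084433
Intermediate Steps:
T(r, w) = 14*w + r*w (T(r, w) = w*r + (-2*(-4) + 6)*w = r*w + (8 + 6)*w = r*w + 14*w = 14*w + r*w)
G(F) = (-71 + F)/(2*F) (G(F) = (-71 + F)/((2*F)) = (-71 + F)*(1/(2*F)) = (-71 + F)/(2*F))
1/(G(41) + T(-51, 32)) = 1/((1/2)*(-71 + 41)/41 + 32*(14 - 51)) = 1/((1/2)*(1/41)*(-30) + 32*(-37)) = 1/(-15/41 - 1184) = 1/(-48559/41) = -41/48559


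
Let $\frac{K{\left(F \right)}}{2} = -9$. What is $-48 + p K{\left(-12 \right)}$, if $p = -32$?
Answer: $528$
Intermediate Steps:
$K{\left(F \right)} = -18$ ($K{\left(F \right)} = 2 \left(-9\right) = -18$)
$-48 + p K{\left(-12 \right)} = -48 - -576 = -48 + 576 = 528$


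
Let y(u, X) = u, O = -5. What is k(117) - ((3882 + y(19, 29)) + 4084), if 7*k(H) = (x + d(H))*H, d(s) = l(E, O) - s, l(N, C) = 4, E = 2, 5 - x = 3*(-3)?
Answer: -67478/7 ≈ -9639.7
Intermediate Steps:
x = 14 (x = 5 - 3*(-3) = 5 - 1*(-9) = 5 + 9 = 14)
d(s) = 4 - s
k(H) = H*(18 - H)/7 (k(H) = ((14 + (4 - H))*H)/7 = ((18 - H)*H)/7 = (H*(18 - H))/7 = H*(18 - H)/7)
k(117) - ((3882 + y(19, 29)) + 4084) = (⅐)*117*(18 - 1*117) - ((3882 + 19) + 4084) = (⅐)*117*(18 - 117) - (3901 + 4084) = (⅐)*117*(-99) - 1*7985 = -11583/7 - 7985 = -67478/7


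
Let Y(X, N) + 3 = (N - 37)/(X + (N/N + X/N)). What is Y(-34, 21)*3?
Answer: -5535/727 ≈ -7.6135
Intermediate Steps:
Y(X, N) = -3 + (-37 + N)/(1 + X + X/N) (Y(X, N) = -3 + (N - 37)/(X + (N/N + X/N)) = -3 + (-37 + N)/(X + (1 + X/N)) = -3 + (-37 + N)/(1 + X + X/N))
Y(-34, 21)*3 = ((21**2 - 40*21 - 3*(-34) - 3*21*(-34))/(21 - 34 + 21*(-34)))*3 = ((441 - 840 + 102 + 2142)/(21 - 34 - 714))*3 = (1845/(-727))*3 = -1/727*1845*3 = -1845/727*3 = -5535/727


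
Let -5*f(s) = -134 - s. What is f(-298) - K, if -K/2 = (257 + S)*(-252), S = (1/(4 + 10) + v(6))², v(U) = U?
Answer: -5184878/35 ≈ -1.4814e+5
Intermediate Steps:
f(s) = 134/5 + s/5 (f(s) = -(-134 - s)/5 = 134/5 + s/5)
S = 7225/196 (S = (1/(4 + 10) + 6)² = (1/14 + 6)² = (85/14)² = 7225/196 ≈ 36.862)
K = 1036746/7 (K = -2*(257 + 7225/196)*(-252) = -57597*(-252)/98 = -2*(-518373/7) = 1036746/7 ≈ 1.4811e+5)
f(-298) - K = (134/5 + (⅕)*(-298)) - 1*1036746/7 = (134/5 - 298/5) - 1036746/7 = -164/5 - 1036746/7 = -5184878/35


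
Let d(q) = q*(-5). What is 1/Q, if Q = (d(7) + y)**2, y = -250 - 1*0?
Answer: 1/81225 ≈ 1.2311e-5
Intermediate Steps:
d(q) = -5*q
y = -250 (y = -250 + 0 = -250)
Q = 81225 (Q = (-5*7 - 250)**2 = (-35 - 250)**2 = (-285)**2 = 81225)
1/Q = 1/81225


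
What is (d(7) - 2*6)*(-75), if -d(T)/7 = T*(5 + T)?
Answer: 45000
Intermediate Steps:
d(T) = -7*T*(5 + T)
(d(7) - 2*6)*(-75) = (-7*7*(5 + 7) - 2*6)*(-75) = (-7*7*12 - 12)*(-75) = (-588 - 12)*(-75) = -600*(-75) = 45000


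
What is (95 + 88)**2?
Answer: 33489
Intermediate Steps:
(95 + 88)**2 = 183**2 = 33489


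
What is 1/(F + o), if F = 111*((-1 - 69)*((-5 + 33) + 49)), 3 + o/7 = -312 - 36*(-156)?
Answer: -1/561183 ≈ -1.7819e-6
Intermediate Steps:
o = 37107 (o = -21 + 7*(-312 - 36*(-156)) = -21 + 7*(-312 + 5616) = -21 + 7*5304 = -21 + 37128 = 37107)
F = -598290 (F = 111*(-70*(28 + 49)) = 111*(-70*77) = 111*(-5390) = -598290)
1/(F + o) = 1/(-598290 + 37107) = 1/(-561183) = -1/561183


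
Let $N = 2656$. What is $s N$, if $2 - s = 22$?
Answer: $-53120$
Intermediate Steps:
$s = -20$ ($s = 2 - 22 = -20$)
$s N = \left(-20\right) 2656 = -53120$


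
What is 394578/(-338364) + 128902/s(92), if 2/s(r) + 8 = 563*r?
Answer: 20914582031901/6266 ≈ 3.3378e+9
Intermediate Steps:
s(r) = 2/(-8 + 563*r)
394578/(-338364) + 128902/s(92) = 394578/(-338364) + 128902/((2/(-8 + 563*92))) = 394578*(-1/338364) + 128902/((2/(-8 + 51796))) = -7307/6266 + 128902/((2/51788)) = -7307/6266 + 128902/((2*(1/51788))) = -7307/6266 + 128902/(1/25894) = -7307/6266 + 128902*25894 = -7307/6266 + 3337788388 = 20914582031901/6266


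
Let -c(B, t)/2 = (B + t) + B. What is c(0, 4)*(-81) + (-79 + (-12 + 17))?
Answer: 574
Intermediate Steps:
c(B, t) = -4*B - 2*t (c(B, t) = -2*((B + t) + B) = -2*(t + 2*B) = -4*B - 2*t)
c(0, 4)*(-81) + (-79 + (-12 + 17)) = (-4*0 - 2*4)*(-81) + (-79 + (-12 + 17)) = (0 - 8)*(-81) + (-79 + 5) = -8*(-81) - 74 = 648 - 74 = 574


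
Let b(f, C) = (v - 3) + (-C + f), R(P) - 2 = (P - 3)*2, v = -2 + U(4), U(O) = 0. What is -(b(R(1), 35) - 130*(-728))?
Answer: -94598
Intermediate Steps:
v = -2 (v = -2 + 0 = -2)
R(P) = -4 + 2*P (R(P) = 2 + (P - 3)*2 = 2 + (-3 + P)*2 = 2 + (-6 + 2*P) = -4 + 2*P)
b(f, C) = -5 + f - C (b(f, C) = (-2 - 3) + (-C + f) = -5 + (f - C) = -5 + f - C)
-(b(R(1), 35) - 130*(-728)) = -((-5 + (-4 + 2*1) - 1*35) - 130*(-728)) = -((-5 + (-4 + 2) - 35) + 94640) = -((-5 - 2 - 35) + 94640) = -(-42 + 94640) = -1*94598 = -94598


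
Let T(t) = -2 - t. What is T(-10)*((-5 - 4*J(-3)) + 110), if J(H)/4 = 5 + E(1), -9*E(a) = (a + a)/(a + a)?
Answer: 1928/9 ≈ 214.22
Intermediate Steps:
E(a) = -⅑ (E(a) = -(a + a)/(9*(a + a)) = -2*a/(9*(2*a)) = -2*a*1/(2*a)/9 = -⅑*1 = -⅑)
J(H) = 176/9 (J(H) = 4*(5 - ⅑) = 4*(44/9) = 176/9)
T(-10)*((-5 - 4*J(-3)) + 110) = (-2 - 1*(-10))*((-5 - 4*176/9) + 110) = (-2 + 10)*((-5 - 704/9) + 110) = 8*(-749/9 + 110) = 8*(241/9) = 1928/9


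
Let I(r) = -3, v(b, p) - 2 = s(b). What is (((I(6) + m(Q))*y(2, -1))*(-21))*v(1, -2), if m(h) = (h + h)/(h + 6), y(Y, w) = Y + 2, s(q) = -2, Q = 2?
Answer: 0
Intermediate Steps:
v(b, p) = 0 (v(b, p) = 2 - 2 = 0)
y(Y, w) = 2 + Y
m(h) = 2*h/(6 + h) (m(h) = (2*h)/(6 + h) = 2*h/(6 + h))
(((I(6) + m(Q))*y(2, -1))*(-21))*v(1, -2) = (((-3 + 2*2/(6 + 2))*(2 + 2))*(-21))*0 = (((-3 + 2*2/8)*4)*(-21))*0 = (((-3 + 2*2*(⅛))*4)*(-21))*0 = (((-3 + ½)*4)*(-21))*0 = (-5/2*4*(-21))*0 = -10*(-21)*0 = 210*0 = 0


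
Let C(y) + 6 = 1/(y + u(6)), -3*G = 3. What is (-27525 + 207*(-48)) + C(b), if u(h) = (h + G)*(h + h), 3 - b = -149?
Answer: -7943003/212 ≈ -37467.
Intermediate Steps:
G = -1 (G = -⅓*3 = -1)
b = 152 (b = 3 - 1*(-149) = 3 + 149 = 152)
u(h) = 2*h*(-1 + h) (u(h) = (h - 1)*(h + h) = (-1 + h)*(2*h) = 2*h*(-1 + h))
C(y) = -6 + 1/(60 + y) (C(y) = -6 + 1/(y + 2*6*(-1 + 6)) = -6 + 1/(y + 2*6*5) = -6 + 1/(y + 60) = -6 + 1/(60 + y))
(-27525 + 207*(-48)) + C(b) = (-27525 + 207*(-48)) + (-359 - 6*152)/(60 + 152) = (-27525 - 9936) + (-359 - 912)/212 = -37461 + (1/212)*(-1271) = -37461 - 1271/212 = -7943003/212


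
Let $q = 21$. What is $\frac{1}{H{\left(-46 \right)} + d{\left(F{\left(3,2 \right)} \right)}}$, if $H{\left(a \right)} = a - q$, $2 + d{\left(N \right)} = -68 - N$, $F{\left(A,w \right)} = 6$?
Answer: $- \frac{1}{143} \approx -0.006993$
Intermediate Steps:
$d{\left(N \right)} = -70 - N$ ($d{\left(N \right)} = -2 - \left(68 + N\right) = -70 - N$)
$H{\left(a \right)} = -21 + a$ ($H{\left(a \right)} = a - 21 = -21 + a$)
$\frac{1}{H{\left(-46 \right)} + d{\left(F{\left(3,2 \right)} \right)}} = \frac{1}{\left(-21 - 46\right) - 76} = \frac{1}{-67 - 76} = \frac{1}{-143} = - \frac{1}{143}$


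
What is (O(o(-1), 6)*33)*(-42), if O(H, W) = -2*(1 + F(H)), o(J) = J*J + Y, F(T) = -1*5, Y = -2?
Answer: -11088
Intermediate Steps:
F(T) = -5
o(J) = -2 + J² (o(J) = J*J - 2 = J² - 2 = -2 + J²)
O(H, W) = 8 (O(H, W) = -2*(1 - 5) = -2*(-4) = 8)
(O(o(-1), 6)*33)*(-42) = (8*33)*(-42) = 264*(-42) = -11088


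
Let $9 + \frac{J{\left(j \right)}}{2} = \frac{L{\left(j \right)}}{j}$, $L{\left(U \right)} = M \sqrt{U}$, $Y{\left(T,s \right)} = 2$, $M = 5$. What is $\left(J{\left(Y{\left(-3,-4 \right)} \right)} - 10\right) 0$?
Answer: $0$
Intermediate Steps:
$L{\left(U \right)} = 5 \sqrt{U}$
$J{\left(j \right)} = -18 + \frac{10}{\sqrt{j}}$ ($J{\left(j \right)} = -18 + 2 \frac{5 \sqrt{j}}{j} = -18 + 2 \frac{5}{\sqrt{j}} = -18 + \frac{10}{\sqrt{j}}$)
$\left(J{\left(Y{\left(-3,-4 \right)} \right)} - 10\right) 0 = \left(\left(-18 + \frac{10}{\sqrt{2}}\right) - 10\right) 0 = \left(\left(-18 + 10 \frac{\sqrt{2}}{2}\right) - 10\right) 0 = \left(\left(-18 + 5 \sqrt{2}\right) - 10\right) 0 = \left(-28 + 5 \sqrt{2}\right) 0 = 0$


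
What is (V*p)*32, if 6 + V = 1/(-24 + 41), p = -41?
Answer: 132512/17 ≈ 7794.8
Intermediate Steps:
V = -101/17 (V = -6 + 1/(-24 + 41) = -6 + 1/17 = -101/17 ≈ -5.9412)
(V*p)*32 = -101/17*(-41)*32 = (4141/17)*32 = 132512/17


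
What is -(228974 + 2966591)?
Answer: -3195565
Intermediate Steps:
-(228974 + 2966591) = -1*3195565 = -3195565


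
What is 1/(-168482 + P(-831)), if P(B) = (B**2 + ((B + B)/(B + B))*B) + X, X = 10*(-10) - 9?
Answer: 1/521139 ≈ 1.9189e-6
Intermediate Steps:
X = -109 (X = -100 - 9 = -109)
P(B) = -109 + B + B**2 (P(B) = (B**2 + ((B + B)/(B + B))*B) - 109 = (B**2 + ((2*B)/((2*B)))*B) - 109 = (B**2 + ((2*B)*(1/(2*B)))*B) - 109 = (B**2 + 1*B) - 109 = (B**2 + B) - 109 = (B + B**2) - 109 = -109 + B + B**2)
1/(-168482 + P(-831)) = 1/(-168482 + (-109 - 831 + (-831)**2)) = 1/(-168482 + (-109 - 831 + 690561)) = 1/(-168482 + 689621) = 1/521139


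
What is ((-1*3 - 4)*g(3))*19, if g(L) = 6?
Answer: -798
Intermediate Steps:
((-1*3 - 4)*g(3))*19 = ((-1*3 - 4)*6)*19 = ((-3 - 4)*6)*19 = -7*6*19 = -42*19 = -798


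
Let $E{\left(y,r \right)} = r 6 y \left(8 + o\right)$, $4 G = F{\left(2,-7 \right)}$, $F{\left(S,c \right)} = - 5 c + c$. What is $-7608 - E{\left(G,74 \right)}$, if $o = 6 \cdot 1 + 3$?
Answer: $-60444$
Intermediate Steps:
$F{\left(S,c \right)} = - 4 c$
$o = 9$ ($o = 6 + 3 = 9$)
$G = 7$ ($G = \frac{\left(-4\right) \left(-7\right)}{4} = \frac{1}{4} \cdot 28 = 7$)
$E{\left(y,r \right)} = 102 r y$ ($E{\left(y,r \right)} = r 6 y \left(8 + 9\right) = 6 r y 17 = 102 r y$)
$-7608 - E{\left(G,74 \right)} = -7608 - 102 \cdot 74 \cdot 7 = -7608 - 52836 = -60444$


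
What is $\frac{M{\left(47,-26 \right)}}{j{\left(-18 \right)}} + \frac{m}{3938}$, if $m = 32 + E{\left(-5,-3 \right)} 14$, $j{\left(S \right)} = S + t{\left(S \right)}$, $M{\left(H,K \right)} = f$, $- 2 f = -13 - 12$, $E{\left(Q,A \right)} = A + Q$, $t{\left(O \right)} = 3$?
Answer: $- \frac{10085}{11814} \approx -0.85365$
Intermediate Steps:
$f = \frac{25}{2}$ ($f = - \frac{-13 - 12}{2} = \left(- \frac{1}{2}\right) \left(-25\right) = \frac{25}{2} \approx 12.5$)
$M{\left(H,K \right)} = \frac{25}{2}$
$j{\left(S \right)} = 3 + S$ ($j{\left(S \right)} = S + 3 = 3 + S$)
$m = -80$ ($m = 32 + \left(-3 - 5\right) 14 = 32 - 112 = -80$)
$\frac{M{\left(47,-26 \right)}}{j{\left(-18 \right)}} + \frac{m}{3938} = \frac{25}{2 \left(3 - 18\right)} - \frac{80}{3938} = \frac{25}{2 \left(-15\right)} - \frac{40}{1969} = \frac{25}{2} \left(- \frac{1}{15}\right) - \frac{40}{1969} = - \frac{5}{6} - \frac{40}{1969} = - \frac{10085}{11814}$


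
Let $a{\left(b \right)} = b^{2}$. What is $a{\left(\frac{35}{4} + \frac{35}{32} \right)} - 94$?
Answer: $\frac{2969}{1024} \approx 2.8994$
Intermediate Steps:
$a{\left(\frac{35}{4} + \frac{35}{32} \right)} - 94 = \left(\frac{35}{4} + \frac{35}{32}\right)^{2} - 94 = \left(\frac{315}{32}\right)^{2} - 94 = \frac{99225}{1024} - 94 = \frac{2969}{1024}$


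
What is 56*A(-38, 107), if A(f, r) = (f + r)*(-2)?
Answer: -7728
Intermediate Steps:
A(f, r) = -2*f - 2*r
56*A(-38, 107) = 56*(-2*(-38) - 2*107) = 56*(76 - 214) = 56*(-138) = -7728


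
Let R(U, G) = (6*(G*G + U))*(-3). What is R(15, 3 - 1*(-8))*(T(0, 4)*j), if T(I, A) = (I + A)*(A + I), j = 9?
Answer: -352512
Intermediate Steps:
R(U, G) = -18*U - 18*G² (R(U, G) = (6*(G² + U))*(-3) = (6*(U + G²))*(-3) = (6*U + 6*G²)*(-3) = -18*U - 18*G²)
T(I, A) = (A + I)² (T(I, A) = (A + I)*(A + I) = (A + I)²)
R(15, 3 - 1*(-8))*(T(0, 4)*j) = (-18*15 - 18*(3 - 1*(-8))²)*((4 + 0)²*9) = (-270 - 18*(3 + 8)²)*(4²*9) = (-270 - 18*11²)*(16*9) = (-270 - 18*121)*144 = (-270 - 2178)*144 = -2448*144 = -352512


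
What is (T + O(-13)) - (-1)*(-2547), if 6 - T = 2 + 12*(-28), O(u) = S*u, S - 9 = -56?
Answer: -1596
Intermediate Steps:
S = -47 (S = 9 - 56 = -47)
O(u) = -47*u
T = 340 (T = 6 - (2 + 12*(-28)) = 6 - (2 - 336) = 6 - 1*(-334) = 6 + 334 = 340)
(T + O(-13)) - (-1)*(-2547) = (340 - 47*(-13)) - (-1)*(-2547) = (340 + 611) - 1*2547 = 951 - 2547 = -1596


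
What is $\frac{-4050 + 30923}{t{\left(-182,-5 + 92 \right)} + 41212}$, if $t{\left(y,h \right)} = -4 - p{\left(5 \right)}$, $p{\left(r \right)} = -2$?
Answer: $\frac{26873}{41210} \approx 0.6521$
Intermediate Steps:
$t{\left(y,h \right)} = -2$ ($t{\left(y,h \right)} = -4 - -2 = -4 + 2 = -2$)
$\frac{-4050 + 30923}{t{\left(-182,-5 + 92 \right)} + 41212} = \frac{-4050 + 30923}{-2 + 41212} = \frac{26873}{41210}$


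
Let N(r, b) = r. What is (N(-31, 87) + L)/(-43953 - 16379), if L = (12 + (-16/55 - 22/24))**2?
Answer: -37233529/26280619200 ≈ -0.0014168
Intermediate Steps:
L = 50737129/435600 (L = (12 + (-16*1/55 - 22*1/24))**2 = (12 + (-16/55 - 11/12))**2 = (12 - 797/660)**2 = (7123/660)**2 = 50737129/435600 ≈ 116.48)
(N(-31, 87) + L)/(-43953 - 16379) = (-31 + 50737129/435600)/(-43953 - 16379) = (37233529/435600)/(-60332) = (37233529/435600)*(-1/60332) = -37233529/26280619200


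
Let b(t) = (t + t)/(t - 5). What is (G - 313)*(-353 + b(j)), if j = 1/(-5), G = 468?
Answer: -711140/13 ≈ -54703.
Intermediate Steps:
j = -1/5 ≈ -0.20000
b(t) = 2*t/(-5 + t) (b(t) = (2*t)/(-5 + t) = 2*t/(-5 + t))
(G - 313)*(-353 + b(j)) = (468 - 313)*(-353 + 2*(-1/5)/(-5 - 1/5)) = 155*(-353 + 2*(-1/5)/(-26/5)) = 155*(-353 + 2*(-1/5)*(-5/26)) = 155*(-353 + 1/13) = 155*(-4588/13) = -711140/13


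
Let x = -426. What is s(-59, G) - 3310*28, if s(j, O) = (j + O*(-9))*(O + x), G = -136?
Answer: -747410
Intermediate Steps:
s(j, O) = (-426 + O)*(j - 9*O) (s(j, O) = (j + O*(-9))*(O - 426) = (j - 9*O)*(-426 + O) = (-426 + O)*(j - 9*O))
s(-59, G) - 3310*28 = (-426*(-59) - 9*(-136)² + 3834*(-136) - 136*(-59)) - 3310*28 = (25134 - 9*18496 - 521424 + 8024) - 1*92680 = (25134 - 166464 - 521424 + 8024) - 92680 = -654730 - 92680 = -747410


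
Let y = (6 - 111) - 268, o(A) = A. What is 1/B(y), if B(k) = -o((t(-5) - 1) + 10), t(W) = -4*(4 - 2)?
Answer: -1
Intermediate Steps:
t(W) = -8 (t(W) = -4*2 = -8)
y = -373 (y = -105 - 268 = -373)
B(k) = -1 (B(k) = -((-8 - 1) + 10) = -(-9 + 10) = -1*1 = -1)
1/B(y) = 1/(-1) = -1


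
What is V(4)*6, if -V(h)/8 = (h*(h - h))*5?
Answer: 0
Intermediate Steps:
V(h) = 0 (V(h) = -8*h*(h - h)*5 = -8*h*0*5 = -0*5 = -8*0 = 0)
V(4)*6 = 0*6 = 0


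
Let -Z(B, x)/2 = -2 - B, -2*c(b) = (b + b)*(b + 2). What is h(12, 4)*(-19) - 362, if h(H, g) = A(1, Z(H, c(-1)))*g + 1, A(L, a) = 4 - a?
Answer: 1443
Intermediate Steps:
c(b) = -b*(2 + b) (c(b) = -(b + b)*(b + 2)/2 = -2*b*(2 + b)/2 = -b*(2 + b))
Z(B, x) = 4 + 2*B (Z(B, x) = -2*(-2 - B) = 4 + 2*B)
h(H, g) = 1 - 2*H*g (h(H, g) = (4 - (4 + 2*H))*g + 1 = (4 + (-4 - 2*H))*g + 1 = (-2*H)*g + 1 = -2*H*g + 1 = 1 - 2*H*g)
h(12, 4)*(-19) - 362 = (1 - 2*12*4)*(-19) - 362 = (1 - 96)*(-19) - 362 = -95*(-19) - 362 = 1805 - 362 = 1443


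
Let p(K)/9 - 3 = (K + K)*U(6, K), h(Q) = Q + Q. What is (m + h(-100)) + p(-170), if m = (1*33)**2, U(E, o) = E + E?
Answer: -35804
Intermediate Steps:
U(E, o) = 2*E
h(Q) = 2*Q
m = 1089 (m = 33**2 = 1089)
p(K) = 27 + 216*K (p(K) = 27 + 9*((K + K)*(2*6)) = 27 + 9*((2*K)*12) = 27 + 9*(24*K) = 27 + 216*K)
(m + h(-100)) + p(-170) = (1089 + 2*(-100)) + (27 + 216*(-170)) = (1089 - 200) + (27 - 36720) = 889 - 36693 = -35804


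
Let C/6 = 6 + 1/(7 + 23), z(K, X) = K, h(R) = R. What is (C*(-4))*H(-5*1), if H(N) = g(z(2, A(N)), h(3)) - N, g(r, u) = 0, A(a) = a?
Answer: -724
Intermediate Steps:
H(N) = -N (H(N) = 0 - N = -N)
C = 181/5 (C = 6*(6 + 1/(7 + 23)) = 6*(6 + 1/30) = 6*(181/30) = 181/5 ≈ 36.200)
(C*(-4))*H(-5*1) = ((181/5)*(-4))*(-(-5)) = -(-724)*(-5)/5 = -724/5*5 = -724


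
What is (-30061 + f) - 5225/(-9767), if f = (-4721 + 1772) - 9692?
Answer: -417065209/9767 ≈ -42701.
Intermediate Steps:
f = -12641 (f = -2949 - 9692 = -12641)
(-30061 + f) - 5225/(-9767) = (-30061 - 12641) - 5225/(-9767) = -42702 - 5225*(-1/9767) = -42702 + 5225/9767 = -417065209/9767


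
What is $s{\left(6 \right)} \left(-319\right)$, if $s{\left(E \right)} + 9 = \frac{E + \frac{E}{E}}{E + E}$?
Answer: $\frac{32219}{12} \approx 2684.9$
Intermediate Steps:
$s{\left(E \right)} = -9 + \frac{1 + E}{2 E}$ ($s{\left(E \right)} = -9 + \frac{E + \frac{E}{E}}{E + E} = -9 + \frac{E + 1}{2 E} = -9 + \left(1 + E\right) \frac{1}{2 E} = -9 + \frac{1 + E}{2 E}$)
$s{\left(6 \right)} \left(-319\right) = \frac{1 - 102}{2 \cdot 6} \left(-319\right) = \frac{1}{2} \cdot \frac{1}{6} \left(1 - 102\right) \left(-319\right) = \frac{1}{2} \cdot \frac{1}{6} \left(-101\right) \left(-319\right) = \left(- \frac{101}{12}\right) \left(-319\right) = \frac{32219}{12}$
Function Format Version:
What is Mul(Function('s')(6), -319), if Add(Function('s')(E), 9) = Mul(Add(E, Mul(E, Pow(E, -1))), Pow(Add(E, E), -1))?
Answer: Rational(32219, 12) ≈ 2684.9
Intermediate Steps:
Function('s')(E) = Add(-9, Mul(Rational(1, 2), Pow(E, -1), Add(1, E))) (Function('s')(E) = Add(-9, Mul(Add(E, Mul(E, Pow(E, -1))), Pow(Add(E, E), -1))) = Add(-9, Mul(Add(E, 1), Pow(Mul(2, E), -1))) = Add(-9, Mul(Add(1, E), Mul(Rational(1, 2), Pow(E, -1)))) = Add(-9, Mul(Rational(1, 2), Pow(E, -1), Add(1, E))))
Mul(Function('s')(6), -319) = Mul(Mul(Rational(1, 2), Pow(6, -1), Add(1, Mul(-17, 6))), -319) = Mul(Mul(Rational(1, 2), Rational(1, 6), Add(1, -102)), -319) = Mul(Mul(Rational(1, 2), Rational(1, 6), -101), -319) = Mul(Rational(-101, 12), -319) = Rational(32219, 12)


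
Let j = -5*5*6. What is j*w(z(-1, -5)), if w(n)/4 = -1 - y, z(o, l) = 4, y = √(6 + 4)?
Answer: 600 + 600*√10 ≈ 2497.4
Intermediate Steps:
y = √10 ≈ 3.1623
w(n) = -4 - 4*√10 (w(n) = 4*(-1 - √10) = -4 - 4*√10)
j = -150 (j = -25*6 = -150)
j*w(z(-1, -5)) = -150*(-4 - 4*√10) = 600 + 600*√10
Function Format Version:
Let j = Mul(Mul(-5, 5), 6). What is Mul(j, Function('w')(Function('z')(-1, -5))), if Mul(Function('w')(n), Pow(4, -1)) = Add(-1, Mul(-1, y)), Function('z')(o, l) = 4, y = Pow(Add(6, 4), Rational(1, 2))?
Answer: Add(600, Mul(600, Pow(10, Rational(1, 2)))) ≈ 2497.4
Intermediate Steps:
y = Pow(10, Rational(1, 2)) ≈ 3.1623
Function('w')(n) = Add(-4, Mul(-4, Pow(10, Rational(1, 2)))) (Function('w')(n) = Mul(4, Add(-1, Mul(-1, Pow(10, Rational(1, 2))))) = Add(-4, Mul(-4, Pow(10, Rational(1, 2)))))
j = -150 (j = Mul(-25, 6) = -150)
Mul(j, Function('w')(Function('z')(-1, -5))) = Mul(-150, Add(-4, Mul(-4, Pow(10, Rational(1, 2))))) = Add(600, Mul(600, Pow(10, Rational(1, 2))))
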